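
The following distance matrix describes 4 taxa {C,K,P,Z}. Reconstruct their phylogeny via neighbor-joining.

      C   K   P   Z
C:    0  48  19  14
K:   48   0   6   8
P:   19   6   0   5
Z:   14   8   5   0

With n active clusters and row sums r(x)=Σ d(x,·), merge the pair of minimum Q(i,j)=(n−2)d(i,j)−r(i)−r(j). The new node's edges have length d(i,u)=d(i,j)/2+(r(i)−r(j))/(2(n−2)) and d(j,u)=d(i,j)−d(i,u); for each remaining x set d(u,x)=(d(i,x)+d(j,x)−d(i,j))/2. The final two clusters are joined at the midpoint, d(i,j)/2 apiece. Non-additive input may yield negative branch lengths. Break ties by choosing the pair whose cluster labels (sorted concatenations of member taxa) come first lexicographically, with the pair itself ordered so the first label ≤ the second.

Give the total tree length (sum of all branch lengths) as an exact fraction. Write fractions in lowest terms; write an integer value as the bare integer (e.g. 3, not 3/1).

30

1. join C+Z (d=14, Q=-80) ⇒ CZ; edges |C|=41/2, |Z|=-13/2
  updated: d(CZ,K)=21, d(CZ,P)=5
2. join CZ+K (d=21, Q=-32) ⇒ CKZ; edges |CZ|=10, |K|=11
  updated: d(CKZ,P)=-5
3. join CKZ+P (d=-5) ⇒ CKPZ; edges |CKZ|=-5/2, |P|=-5/2
final tree: (((C:41/2,Z:-13/2):10,K:11):-5/2,P:-5/2)
total length: 30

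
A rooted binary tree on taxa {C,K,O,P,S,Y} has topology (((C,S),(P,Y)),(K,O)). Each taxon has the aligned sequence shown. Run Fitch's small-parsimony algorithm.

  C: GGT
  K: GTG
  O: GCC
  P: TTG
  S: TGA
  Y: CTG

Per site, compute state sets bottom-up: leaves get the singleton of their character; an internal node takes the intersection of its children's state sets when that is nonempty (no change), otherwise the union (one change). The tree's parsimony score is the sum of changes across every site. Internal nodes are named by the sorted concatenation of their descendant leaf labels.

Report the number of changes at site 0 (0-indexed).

[col 0] CS: children C:{G}, S:{T} ∪→ {G,T}; cost 1
[col 0] PY: children P:{T}, Y:{C} ∪→ {C,T}; cost 1
[col 0] CPSY: children CS:{G,T}, PY:{C,T} ∩→ {T}; cost 0
[col 0] KO: children K:{G}, O:{G} ∩→ {G}; cost 0
[col 0] CKOPSY: children CPSY:{T}, KO:{G} ∪→ {G,T}; cost 1
[col 1] CS: children C:{G}, S:{G} ∩→ {G}; cost 0
[col 1] PY: children P:{T}, Y:{T} ∩→ {T}; cost 0
[col 1] CPSY: children CS:{G}, PY:{T} ∪→ {G,T}; cost 1
[col 1] KO: children K:{T}, O:{C} ∪→ {C,T}; cost 1
[col 1] CKOPSY: children CPSY:{G,T}, KO:{C,T} ∩→ {T}; cost 0
[col 2] CS: children C:{T}, S:{A} ∪→ {A,T}; cost 1
[col 2] PY: children P:{G}, Y:{G} ∩→ {G}; cost 0
[col 2] CPSY: children CS:{A,T}, PY:{G} ∪→ {A,G,T}; cost 1
[col 2] KO: children K:{G}, O:{C} ∪→ {C,G}; cost 1
[col 2] CKOPSY: children CPSY:{A,G,T}, KO:{C,G} ∩→ {G}; cost 0
per-site changes: [3, 2, 3]; total = 8

3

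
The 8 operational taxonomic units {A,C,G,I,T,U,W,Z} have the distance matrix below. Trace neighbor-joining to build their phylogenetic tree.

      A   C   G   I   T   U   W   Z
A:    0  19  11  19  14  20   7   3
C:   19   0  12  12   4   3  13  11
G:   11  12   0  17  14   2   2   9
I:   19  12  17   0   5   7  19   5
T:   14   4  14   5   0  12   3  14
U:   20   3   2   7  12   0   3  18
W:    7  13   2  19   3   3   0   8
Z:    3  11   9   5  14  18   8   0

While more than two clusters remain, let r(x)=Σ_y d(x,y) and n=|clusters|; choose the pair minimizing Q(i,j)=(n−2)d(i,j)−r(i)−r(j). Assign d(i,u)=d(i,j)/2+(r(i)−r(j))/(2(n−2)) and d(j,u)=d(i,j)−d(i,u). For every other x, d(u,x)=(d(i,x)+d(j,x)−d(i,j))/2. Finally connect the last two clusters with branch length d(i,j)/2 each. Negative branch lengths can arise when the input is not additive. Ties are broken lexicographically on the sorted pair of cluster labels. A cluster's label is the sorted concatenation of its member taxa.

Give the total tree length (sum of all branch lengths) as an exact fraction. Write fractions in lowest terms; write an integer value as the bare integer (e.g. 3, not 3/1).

445/16

step 1: merge (A,Z) at d=3, Q=-143; branch lengths A→43/12, Z→-7/12; new cluster AZ
  updated: d(AZ,C)=27/2, d(AZ,G)=17/2, d(AZ,I)=21/2, d(AZ,T)=25/2, d(AZ,U)=35/2, d(AZ,W)=6
step 2: merge (I,T) at d=5, Q=-96; branch lengths I→9/2, T→1/2; new cluster IT
  updated: d(AZ,IT)=9, d(C,IT)=11/2, d(G,IT)=13, d(IT,U)=7, d(IT,W)=17/2
step 3: merge (C,IT) at d=11/2, Q=-68; branch lengths C→13/4, IT→9/4; new cluster CIT
  updated: d(AZ,CIT)=17/2, d(CIT,G)=39/4, d(CIT,U)=9/4, d(CIT,W)=8
step 4: merge (CIT,U) at d=9/4, Q=-93/2; branch lengths CIT→7/4, U→1/2; new cluster CITU
  updated: d(AZ,CITU)=95/8, d(CITU,G)=19/4, d(CITU,W)=35/8
step 5: merge (AZ,W) at d=6, Q=-107/4; branch lengths AZ→13/2, W→-1/2; new cluster AWZ
  updated: d(AWZ,CITU)=41/8, d(AWZ,G)=9/4
step 6: merge (AWZ,CITU) at d=41/8, Q=-97/8; branch lengths AWZ→21/16, CITU→61/16; new cluster ACITUWZ
  updated: d(ACITUWZ,G)=15/16
step 7: merge (ACITUWZ,G) at d=15/16; branch lengths ACITUWZ→15/32, G→15/32; new cluster ACGITUWZ
final tree: ((((A:43/12,Z:-7/12):13/2,W:-1/2):21/16,((C:13/4,(I:9/2,T:1/2):9/4):7/4,U:1/2):61/16):15/32,G:15/32)
total length: 445/16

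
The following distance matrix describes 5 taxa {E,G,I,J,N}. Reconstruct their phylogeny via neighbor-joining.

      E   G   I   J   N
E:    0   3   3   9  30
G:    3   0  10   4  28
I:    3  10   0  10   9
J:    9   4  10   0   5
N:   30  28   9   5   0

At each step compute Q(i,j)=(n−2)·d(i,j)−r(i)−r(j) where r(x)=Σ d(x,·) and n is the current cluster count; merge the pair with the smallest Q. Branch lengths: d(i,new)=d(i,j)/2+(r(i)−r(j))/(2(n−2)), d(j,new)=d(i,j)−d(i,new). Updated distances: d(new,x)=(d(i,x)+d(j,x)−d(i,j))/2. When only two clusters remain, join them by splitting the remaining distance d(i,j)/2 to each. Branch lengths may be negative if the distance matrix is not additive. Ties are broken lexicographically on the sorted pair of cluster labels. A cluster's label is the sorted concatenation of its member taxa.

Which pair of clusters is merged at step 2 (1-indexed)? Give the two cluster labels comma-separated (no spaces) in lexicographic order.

step 1: merge (J,N) at d=5, Q=-85; branch lengths J→-29/6, N→59/6; new cluster JN
  updated: d(E,JN)=17, d(G,JN)=27/2, d(I,JN)=7
step 2: merge (E,G) at d=3, Q=-87/2; branch lengths E→5/8, G→19/8; new cluster EG
  updated: d(EG,I)=5, d(EG,JN)=55/4
step 3: merge (EG,I) at d=5, Q=-103/4; branch lengths EG→47/8, I→-7/8; new cluster EGI
  updated: d(EGI,JN)=63/8
step 4: merge (EGI,JN) at d=63/8; branch lengths EGI→63/16, JN→63/16; new cluster EGIJN
final tree: (((E:5/8,G:19/8):47/8,I:-7/8):63/16,(J:-29/6,N:59/6):63/16)
total length: 167/8

E,G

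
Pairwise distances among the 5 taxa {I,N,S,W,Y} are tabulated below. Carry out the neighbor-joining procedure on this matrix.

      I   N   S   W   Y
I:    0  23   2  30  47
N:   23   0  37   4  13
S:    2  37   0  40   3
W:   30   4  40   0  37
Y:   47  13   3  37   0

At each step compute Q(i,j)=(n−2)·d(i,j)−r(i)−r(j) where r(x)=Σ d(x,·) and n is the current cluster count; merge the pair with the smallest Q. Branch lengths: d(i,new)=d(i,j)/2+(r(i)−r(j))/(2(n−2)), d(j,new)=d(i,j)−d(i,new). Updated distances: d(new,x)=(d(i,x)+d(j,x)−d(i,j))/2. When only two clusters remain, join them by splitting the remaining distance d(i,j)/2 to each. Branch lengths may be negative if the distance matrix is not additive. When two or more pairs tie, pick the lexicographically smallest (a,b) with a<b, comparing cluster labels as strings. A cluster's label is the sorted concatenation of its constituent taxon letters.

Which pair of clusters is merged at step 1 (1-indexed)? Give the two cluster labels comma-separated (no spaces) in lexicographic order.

I,S

1. join I+S (d=2, Q=-178) ⇒ IS; edges |I|=13/3, |S|=-7/3
  updated: d(IS,N)=29, d(IS,W)=34, d(IS,Y)=24
2. join IS+Y (d=24, Q=-113) ⇒ ISY; edges |IS|=61/4, |Y|=35/4
  updated: d(ISY,N)=9, d(ISY,W)=47/2
3. join ISY+N (d=9, Q=-73/2) ⇒ INSY; edges |ISY|=57/4, |N|=-21/4
  updated: d(INSY,W)=37/4
4. join INSY+W (d=37/4) ⇒ INSWY; edges |INSY|=37/8, |W|=37/8
final tree: ((((I:13/3,S:-7/3):61/4,Y:35/4):57/4,N:-21/4):37/8,W:37/8)
total length: 177/4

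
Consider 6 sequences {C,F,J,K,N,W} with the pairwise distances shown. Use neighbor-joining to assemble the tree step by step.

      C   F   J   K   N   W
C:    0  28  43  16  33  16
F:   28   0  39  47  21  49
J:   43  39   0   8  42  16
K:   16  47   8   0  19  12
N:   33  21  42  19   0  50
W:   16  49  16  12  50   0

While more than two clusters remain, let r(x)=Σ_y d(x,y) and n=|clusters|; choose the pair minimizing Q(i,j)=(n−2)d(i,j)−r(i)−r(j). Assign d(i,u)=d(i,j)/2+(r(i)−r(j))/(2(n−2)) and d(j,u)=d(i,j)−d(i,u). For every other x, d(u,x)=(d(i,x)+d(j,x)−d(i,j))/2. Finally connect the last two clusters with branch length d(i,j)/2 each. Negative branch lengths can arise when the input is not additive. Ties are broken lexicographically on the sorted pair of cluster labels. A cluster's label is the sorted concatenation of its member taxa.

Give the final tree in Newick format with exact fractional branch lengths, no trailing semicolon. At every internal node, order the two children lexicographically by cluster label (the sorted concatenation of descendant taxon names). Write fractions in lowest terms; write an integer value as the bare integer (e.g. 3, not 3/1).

iteration 1: select F,N (d=21, Q=-265); attach at lengths (103/8, 65/8); label the merged cluster FN
  updated: d(C,FN)=20, d(FN,J)=30, d(FN,K)=45/2, d(FN,W)=39
iteration 2: select C,FN (d=20, Q=-293/2); attach at lengths (29/4, 51/4); label the merged cluster CFN
  updated: d(CFN,J)=53/2, d(CFN,K)=37/4, d(CFN,W)=35/2
iteration 3: select CFN,K (d=37/4, Q=-64); attach at lengths (85/8, -11/8); label the merged cluster CFKN
  updated: d(CFKN,J)=101/8, d(CFKN,W)=81/8
iteration 4: select CFKN,J (d=101/8, Q=-155/4); attach at lengths (27/8, 37/4); label the merged cluster CFJKN
  updated: d(CFJKN,W)=27/4
iteration 5: select CFJKN,W (d=27/4); attach at lengths (27/8, 27/8); label the merged cluster CFJKNW
final tree: ((((C:29/4,(F:103/8,N:65/8):51/4):85/8,K:-11/8):27/8,J:37/4):27/8,W:27/8)
total length: 557/8

((((C:29/4,(F:103/8,N:65/8):51/4):85/8,K:-11/8):27/8,J:37/4):27/8,W:27/8)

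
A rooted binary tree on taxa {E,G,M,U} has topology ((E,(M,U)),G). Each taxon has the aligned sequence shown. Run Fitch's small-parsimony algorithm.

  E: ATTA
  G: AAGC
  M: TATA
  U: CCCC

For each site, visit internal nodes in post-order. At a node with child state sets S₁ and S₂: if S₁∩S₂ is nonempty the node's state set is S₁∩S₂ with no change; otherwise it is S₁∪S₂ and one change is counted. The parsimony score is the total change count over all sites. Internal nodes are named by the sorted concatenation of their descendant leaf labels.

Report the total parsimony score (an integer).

site 0, node MU: M={T} ∪ U={C} → {C,T} (+1)
site 0, node EMU: E={A} ∪ MU={C,T} → {A,C,T} (+1)
site 0, node EGMU: EMU={A,C,T} ∩ G={A} → {A} (+0)
site 1, node MU: M={A} ∪ U={C} → {A,C} (+1)
site 1, node EMU: E={T} ∪ MU={A,C} → {A,C,T} (+1)
site 1, node EGMU: EMU={A,C,T} ∩ G={A} → {A} (+0)
site 2, node MU: M={T} ∪ U={C} → {C,T} (+1)
site 2, node EMU: E={T} ∩ MU={C,T} → {T} (+0)
site 2, node EGMU: EMU={T} ∪ G={G} → {G,T} (+1)
site 3, node MU: M={A} ∪ U={C} → {A,C} (+1)
site 3, node EMU: E={A} ∩ MU={A,C} → {A} (+0)
site 3, node EGMU: EMU={A} ∪ G={C} → {A,C} (+1)
per-site changes: [2, 2, 2, 2]; total = 8

8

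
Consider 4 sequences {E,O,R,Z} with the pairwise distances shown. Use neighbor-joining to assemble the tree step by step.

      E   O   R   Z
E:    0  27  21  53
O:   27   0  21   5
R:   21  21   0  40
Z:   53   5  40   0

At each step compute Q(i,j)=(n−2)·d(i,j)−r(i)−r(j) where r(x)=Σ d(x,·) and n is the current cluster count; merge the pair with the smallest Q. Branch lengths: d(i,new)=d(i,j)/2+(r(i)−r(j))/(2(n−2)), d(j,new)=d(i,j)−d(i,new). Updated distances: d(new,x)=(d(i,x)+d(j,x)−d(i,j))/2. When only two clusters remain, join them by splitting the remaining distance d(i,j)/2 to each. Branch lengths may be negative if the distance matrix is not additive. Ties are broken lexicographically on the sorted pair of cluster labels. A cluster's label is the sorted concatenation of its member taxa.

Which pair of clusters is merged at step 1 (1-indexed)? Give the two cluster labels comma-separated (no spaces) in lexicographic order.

E,R

step 1: merge (E,R) at d=21, Q=-141; branch lengths E→61/4, R→23/4; new cluster ER
  updated: d(ER,O)=27/2, d(ER,Z)=36
step 2: merge (ER,O) at d=27/2, Q=-109/2; branch lengths ER→89/4, O→-35/4; new cluster EOR
  updated: d(EOR,Z)=55/4
step 3: merge (EOR,Z) at d=55/4; branch lengths EOR→55/8, Z→55/8; new cluster EORZ
final tree: (((E:61/4,R:23/4):89/4,O:-35/4):55/8,Z:55/8)
total length: 193/4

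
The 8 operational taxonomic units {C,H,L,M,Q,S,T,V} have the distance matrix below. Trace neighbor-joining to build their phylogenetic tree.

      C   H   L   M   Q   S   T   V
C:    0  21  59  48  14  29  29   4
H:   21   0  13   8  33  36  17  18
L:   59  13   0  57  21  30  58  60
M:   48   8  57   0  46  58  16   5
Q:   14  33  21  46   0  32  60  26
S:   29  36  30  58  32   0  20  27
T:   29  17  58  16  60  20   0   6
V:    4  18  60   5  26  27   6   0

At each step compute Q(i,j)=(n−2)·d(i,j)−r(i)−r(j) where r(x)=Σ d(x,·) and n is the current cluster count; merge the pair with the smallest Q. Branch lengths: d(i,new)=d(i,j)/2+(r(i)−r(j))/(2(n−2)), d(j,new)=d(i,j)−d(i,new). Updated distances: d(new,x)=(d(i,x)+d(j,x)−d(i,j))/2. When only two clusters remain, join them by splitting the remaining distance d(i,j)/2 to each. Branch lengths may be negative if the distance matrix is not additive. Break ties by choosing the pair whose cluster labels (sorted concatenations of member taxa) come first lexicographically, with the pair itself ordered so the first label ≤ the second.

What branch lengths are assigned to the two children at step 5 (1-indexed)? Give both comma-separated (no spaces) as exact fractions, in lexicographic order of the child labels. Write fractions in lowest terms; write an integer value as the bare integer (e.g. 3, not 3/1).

iteration 1: select L,Q (d=21, Q=-404); attach at lengths (16, 5); label the merged cluster LQ
  updated: d(C,LQ)=26, d(H,LQ)=25/2, d(LQ,M)=41, d(LQ,S)=41/2, d(LQ,T)=97/2, d(LQ,V)=65/2
iteration 2: select LQ,S (d=41/2, Q=-269); attach at lengths (93/10, 56/5); label the merged cluster LQS
  updated: d(C,LQS)=69/4, d(H,LQS)=14, d(LQS,M)=157/4, d(LQS,T)=24, d(LQS,V)=39/2
iteration 3: select C,LQS (d=69/4, Q=-657/4); attach at lengths (297/32, 255/32); label the merged cluster CLQS
  updated: d(CLQS,H)=71/8, d(CLQS,M)=35, d(CLQS,T)=143/8, d(CLQS,V)=25/8
iteration 4: select H,M (d=8, Q=-735/8); attach at lengths (95/48, 289/48); label the merged cluster HM
  updated: d(CLQS,HM)=287/16, d(HM,T)=25/2, d(HM,V)=15/2
iteration 5: select CLQS,V (d=25/8, Q=-789/16); attach at lengths (457/64, -257/64); label the merged cluster CLQSV
  updated: d(CLQSV,HM)=357/32, d(CLQSV,T)=83/8
iteration 6: select CLQSV,HM (d=357/32, Q=-1089/32); attach at lengths (289/64, 425/64); label the merged cluster CHLMQSV
  updated: d(CHLMQSV,T)=375/64
iteration 7: select CHLMQSV,T (d=375/64); attach at lengths (375/128, 375/128); label the merged cluster CHLMQSTV
final tree: ((((C:297/32,((L:16,Q:5):93/10,S:56/5):255/32):457/64,V:-257/64):289/64,(H:95/48,M:289/48):425/64):375/128,T:375/128)
total length: 5561/64

457/64,-257/64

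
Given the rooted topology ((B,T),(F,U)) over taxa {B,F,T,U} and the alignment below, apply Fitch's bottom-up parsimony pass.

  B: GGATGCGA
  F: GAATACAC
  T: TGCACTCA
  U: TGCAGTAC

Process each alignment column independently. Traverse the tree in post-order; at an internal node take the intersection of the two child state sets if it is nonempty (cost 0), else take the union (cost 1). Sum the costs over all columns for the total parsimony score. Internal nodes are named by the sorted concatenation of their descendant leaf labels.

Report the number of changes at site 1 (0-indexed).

1

[col 0] BT: children B:{G}, T:{T} ∪→ {G,T}; cost 1
[col 0] FU: children F:{G}, U:{T} ∪→ {G,T}; cost 1
[col 0] BFTU: children BT:{G,T}, FU:{G,T} ∩→ {G,T}; cost 0
[col 1] BT: children B:{G}, T:{G} ∩→ {G}; cost 0
[col 1] FU: children F:{A}, U:{G} ∪→ {A,G}; cost 1
[col 1] BFTU: children BT:{G}, FU:{A,G} ∩→ {G}; cost 0
[col 2] BT: children B:{A}, T:{C} ∪→ {A,C}; cost 1
[col 2] FU: children F:{A}, U:{C} ∪→ {A,C}; cost 1
[col 2] BFTU: children BT:{A,C}, FU:{A,C} ∩→ {A,C}; cost 0
[col 3] BT: children B:{T}, T:{A} ∪→ {A,T}; cost 1
[col 3] FU: children F:{T}, U:{A} ∪→ {A,T}; cost 1
[col 3] BFTU: children BT:{A,T}, FU:{A,T} ∩→ {A,T}; cost 0
[col 4] BT: children B:{G}, T:{C} ∪→ {C,G}; cost 1
[col 4] FU: children F:{A}, U:{G} ∪→ {A,G}; cost 1
[col 4] BFTU: children BT:{C,G}, FU:{A,G} ∩→ {G}; cost 0
[col 5] BT: children B:{C}, T:{T} ∪→ {C,T}; cost 1
[col 5] FU: children F:{C}, U:{T} ∪→ {C,T}; cost 1
[col 5] BFTU: children BT:{C,T}, FU:{C,T} ∩→ {C,T}; cost 0
[col 6] BT: children B:{G}, T:{C} ∪→ {C,G}; cost 1
[col 6] FU: children F:{A}, U:{A} ∩→ {A}; cost 0
[col 6] BFTU: children BT:{C,G}, FU:{A} ∪→ {A,C,G}; cost 1
[col 7] BT: children B:{A}, T:{A} ∩→ {A}; cost 0
[col 7] FU: children F:{C}, U:{C} ∩→ {C}; cost 0
[col 7] BFTU: children BT:{A}, FU:{C} ∪→ {A,C}; cost 1
per-site changes: [2, 1, 2, 2, 2, 2, 2, 1]; total = 14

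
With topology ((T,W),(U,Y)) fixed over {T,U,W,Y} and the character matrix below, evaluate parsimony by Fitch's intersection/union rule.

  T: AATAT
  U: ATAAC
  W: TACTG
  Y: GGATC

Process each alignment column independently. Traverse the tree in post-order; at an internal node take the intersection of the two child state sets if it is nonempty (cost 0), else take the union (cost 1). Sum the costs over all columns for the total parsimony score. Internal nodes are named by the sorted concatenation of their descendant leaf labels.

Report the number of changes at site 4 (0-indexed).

[col 0] TW: children T:{A}, W:{T} ∪→ {A,T}; cost 1
[col 0] UY: children U:{A}, Y:{G} ∪→ {A,G}; cost 1
[col 0] TUWY: children TW:{A,T}, UY:{A,G} ∩→ {A}; cost 0
[col 1] TW: children T:{A}, W:{A} ∩→ {A}; cost 0
[col 1] UY: children U:{T}, Y:{G} ∪→ {G,T}; cost 1
[col 1] TUWY: children TW:{A}, UY:{G,T} ∪→ {A,G,T}; cost 1
[col 2] TW: children T:{T}, W:{C} ∪→ {C,T}; cost 1
[col 2] UY: children U:{A}, Y:{A} ∩→ {A}; cost 0
[col 2] TUWY: children TW:{C,T}, UY:{A} ∪→ {A,C,T}; cost 1
[col 3] TW: children T:{A}, W:{T} ∪→ {A,T}; cost 1
[col 3] UY: children U:{A}, Y:{T} ∪→ {A,T}; cost 1
[col 3] TUWY: children TW:{A,T}, UY:{A,T} ∩→ {A,T}; cost 0
[col 4] TW: children T:{T}, W:{G} ∪→ {G,T}; cost 1
[col 4] UY: children U:{C}, Y:{C} ∩→ {C}; cost 0
[col 4] TUWY: children TW:{G,T}, UY:{C} ∪→ {C,G,T}; cost 1
per-site changes: [2, 2, 2, 2, 2]; total = 10

2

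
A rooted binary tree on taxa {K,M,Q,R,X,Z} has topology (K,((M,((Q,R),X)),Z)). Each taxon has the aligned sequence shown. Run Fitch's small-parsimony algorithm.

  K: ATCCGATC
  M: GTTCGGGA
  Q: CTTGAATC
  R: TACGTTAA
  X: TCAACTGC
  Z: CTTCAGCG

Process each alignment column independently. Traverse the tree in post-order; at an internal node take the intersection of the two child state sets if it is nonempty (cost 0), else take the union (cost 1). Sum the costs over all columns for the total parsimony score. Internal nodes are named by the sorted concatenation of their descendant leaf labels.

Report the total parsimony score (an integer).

[col 0] QR: children Q:{C}, R:{T} ∪→ {C,T}; cost 1
[col 0] QRX: children QR:{C,T}, X:{T} ∩→ {T}; cost 0
[col 0] MQRX: children M:{G}, QRX:{T} ∪→ {G,T}; cost 1
[col 0] MQRXZ: children MQRX:{G,T}, Z:{C} ∪→ {C,G,T}; cost 1
[col 0] KMQRXZ: children K:{A}, MQRXZ:{C,G,T} ∪→ {A,C,G,T}; cost 1
[col 1] QR: children Q:{T}, R:{A} ∪→ {A,T}; cost 1
[col 1] QRX: children QR:{A,T}, X:{C} ∪→ {A,C,T}; cost 1
[col 1] MQRX: children M:{T}, QRX:{A,C,T} ∩→ {T}; cost 0
[col 1] MQRXZ: children MQRX:{T}, Z:{T} ∩→ {T}; cost 0
[col 1] KMQRXZ: children K:{T}, MQRXZ:{T} ∩→ {T}; cost 0
[col 2] QR: children Q:{T}, R:{C} ∪→ {C,T}; cost 1
[col 2] QRX: children QR:{C,T}, X:{A} ∪→ {A,C,T}; cost 1
[col 2] MQRX: children M:{T}, QRX:{A,C,T} ∩→ {T}; cost 0
[col 2] MQRXZ: children MQRX:{T}, Z:{T} ∩→ {T}; cost 0
[col 2] KMQRXZ: children K:{C}, MQRXZ:{T} ∪→ {C,T}; cost 1
[col 3] QR: children Q:{G}, R:{G} ∩→ {G}; cost 0
[col 3] QRX: children QR:{G}, X:{A} ∪→ {A,G}; cost 1
[col 3] MQRX: children M:{C}, QRX:{A,G} ∪→ {A,C,G}; cost 1
[col 3] MQRXZ: children MQRX:{A,C,G}, Z:{C} ∩→ {C}; cost 0
[col 3] KMQRXZ: children K:{C}, MQRXZ:{C} ∩→ {C}; cost 0
[col 4] QR: children Q:{A}, R:{T} ∪→ {A,T}; cost 1
[col 4] QRX: children QR:{A,T}, X:{C} ∪→ {A,C,T}; cost 1
[col 4] MQRX: children M:{G}, QRX:{A,C,T} ∪→ {A,C,G,T}; cost 1
[col 4] MQRXZ: children MQRX:{A,C,G,T}, Z:{A} ∩→ {A}; cost 0
[col 4] KMQRXZ: children K:{G}, MQRXZ:{A} ∪→ {A,G}; cost 1
[col 5] QR: children Q:{A}, R:{T} ∪→ {A,T}; cost 1
[col 5] QRX: children QR:{A,T}, X:{T} ∩→ {T}; cost 0
[col 5] MQRX: children M:{G}, QRX:{T} ∪→ {G,T}; cost 1
[col 5] MQRXZ: children MQRX:{G,T}, Z:{G} ∩→ {G}; cost 0
[col 5] KMQRXZ: children K:{A}, MQRXZ:{G} ∪→ {A,G}; cost 1
[col 6] QR: children Q:{T}, R:{A} ∪→ {A,T}; cost 1
[col 6] QRX: children QR:{A,T}, X:{G} ∪→ {A,G,T}; cost 1
[col 6] MQRX: children M:{G}, QRX:{A,G,T} ∩→ {G}; cost 0
[col 6] MQRXZ: children MQRX:{G}, Z:{C} ∪→ {C,G}; cost 1
[col 6] KMQRXZ: children K:{T}, MQRXZ:{C,G} ∪→ {C,G,T}; cost 1
[col 7] QR: children Q:{C}, R:{A} ∪→ {A,C}; cost 1
[col 7] QRX: children QR:{A,C}, X:{C} ∩→ {C}; cost 0
[col 7] MQRX: children M:{A}, QRX:{C} ∪→ {A,C}; cost 1
[col 7] MQRXZ: children MQRX:{A,C}, Z:{G} ∪→ {A,C,G}; cost 1
[col 7] KMQRXZ: children K:{C}, MQRXZ:{A,C,G} ∩→ {C}; cost 0
per-site changes: [4, 2, 3, 2, 4, 3, 4, 3]; total = 25

25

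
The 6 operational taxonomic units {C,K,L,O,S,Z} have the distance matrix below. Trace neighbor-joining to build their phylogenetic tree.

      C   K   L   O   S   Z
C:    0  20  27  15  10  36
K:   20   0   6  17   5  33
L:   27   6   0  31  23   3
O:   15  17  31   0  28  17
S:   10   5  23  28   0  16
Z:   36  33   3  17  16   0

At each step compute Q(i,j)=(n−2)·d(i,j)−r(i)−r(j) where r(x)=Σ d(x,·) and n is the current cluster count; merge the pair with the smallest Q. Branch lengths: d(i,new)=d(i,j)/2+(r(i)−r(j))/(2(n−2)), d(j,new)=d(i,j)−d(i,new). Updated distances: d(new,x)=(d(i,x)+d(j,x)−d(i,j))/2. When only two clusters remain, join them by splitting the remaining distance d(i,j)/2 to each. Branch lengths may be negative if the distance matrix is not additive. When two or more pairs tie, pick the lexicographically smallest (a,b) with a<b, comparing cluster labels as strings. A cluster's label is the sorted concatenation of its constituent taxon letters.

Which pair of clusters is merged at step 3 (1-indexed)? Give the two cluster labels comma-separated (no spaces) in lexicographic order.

CO,LZ

iteration 1: select L,Z (d=3, Q=-183); attach at lengths (-3/8, 27/8); label the merged cluster LZ
  updated: d(C,LZ)=30, d(K,LZ)=18, d(LZ,O)=45/2, d(LZ,S)=18
iteration 2: select C,O (d=15, Q=-225/2); attach at lengths (25/4, 35/4); label the merged cluster CO
  updated: d(CO,K)=11, d(CO,LZ)=75/4, d(CO,S)=23/2
iteration 3: select CO,LZ (d=75/4, Q=-117/2); attach at lengths (6, 51/4); label the merged cluster CLOZ
  updated: d(CLOZ,K)=41/8, d(CLOZ,S)=43/8
iteration 4: select CLOZ,K (d=41/8, Q=-31/2); attach at lengths (11/4, 19/8); label the merged cluster CKLOZ
  updated: d(CKLOZ,S)=21/8
iteration 5: select CKLOZ,S (d=21/8); attach at lengths (21/16, 21/16); label the merged cluster CKLOSZ
final tree: ((((C:25/4,O:35/4):6,(L:-3/8,Z:27/8):51/4):11/4,K:19/8):21/16,S:21/16)
total length: 89/2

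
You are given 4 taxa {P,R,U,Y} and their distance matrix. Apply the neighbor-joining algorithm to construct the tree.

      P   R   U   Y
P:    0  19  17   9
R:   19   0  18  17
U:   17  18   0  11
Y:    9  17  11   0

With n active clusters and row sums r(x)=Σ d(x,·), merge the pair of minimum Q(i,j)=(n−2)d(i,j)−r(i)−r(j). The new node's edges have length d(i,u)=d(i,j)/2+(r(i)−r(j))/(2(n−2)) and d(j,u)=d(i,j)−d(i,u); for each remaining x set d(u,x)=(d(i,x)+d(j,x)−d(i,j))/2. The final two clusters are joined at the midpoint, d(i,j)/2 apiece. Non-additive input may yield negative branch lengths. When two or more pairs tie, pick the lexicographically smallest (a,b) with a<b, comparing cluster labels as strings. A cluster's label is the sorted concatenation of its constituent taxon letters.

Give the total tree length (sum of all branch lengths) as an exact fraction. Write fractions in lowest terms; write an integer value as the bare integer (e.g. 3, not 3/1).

59/2

iteration 1: select P,Y (d=9, Q=-64); attach at lengths (13/2, 5/2); label the merged cluster PY
  updated: d(PY,R)=27/2, d(PY,U)=19/2
iteration 2: select PY,R (d=27/2, Q=-41); attach at lengths (5/2, 11); label the merged cluster PRY
  updated: d(PRY,U)=7
iteration 3: select PRY,U (d=7); attach at lengths (7/2, 7/2); label the merged cluster PRUY
final tree: (((P:13/2,Y:5/2):5/2,R:11):7/2,U:7/2)
total length: 59/2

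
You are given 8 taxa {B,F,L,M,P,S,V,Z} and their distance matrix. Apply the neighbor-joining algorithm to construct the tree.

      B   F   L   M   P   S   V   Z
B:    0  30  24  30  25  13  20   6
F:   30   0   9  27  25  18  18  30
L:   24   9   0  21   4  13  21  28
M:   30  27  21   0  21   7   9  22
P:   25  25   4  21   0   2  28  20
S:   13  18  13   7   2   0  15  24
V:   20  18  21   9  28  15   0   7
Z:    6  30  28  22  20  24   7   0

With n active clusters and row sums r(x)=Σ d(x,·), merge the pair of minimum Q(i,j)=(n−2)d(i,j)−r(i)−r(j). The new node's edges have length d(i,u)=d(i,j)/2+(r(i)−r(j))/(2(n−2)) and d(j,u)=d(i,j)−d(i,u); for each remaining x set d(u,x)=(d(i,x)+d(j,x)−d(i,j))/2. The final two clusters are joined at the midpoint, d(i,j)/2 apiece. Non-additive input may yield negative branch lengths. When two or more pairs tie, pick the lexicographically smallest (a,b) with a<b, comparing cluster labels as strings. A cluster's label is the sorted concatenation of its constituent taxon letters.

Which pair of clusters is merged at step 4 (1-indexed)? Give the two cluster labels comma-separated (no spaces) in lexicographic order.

1. join B+Z (d=6, Q=-249) ⇒ BZ; edges |B|=47/12, |Z|=25/12
  updated: d(BZ,F)=27, d(BZ,L)=23, d(BZ,M)=23, d(BZ,P)=39/2, d(BZ,S)=31/2, d(BZ,V)=21/2
2. join L+P (d=4, Q=-341/2) ⇒ LP; edges |L|=23/20, |P|=57/20
  updated: d(BZ,LP)=77/4, d(F,LP)=15, d(LP,M)=19, d(LP,S)=11/2, d(LP,V)=45/2
3. join BZ+V (d=21/2, Q=-513/4) ⇒ BVZ; edges |BZ|=249/32, |V|=87/32
  updated: d(BVZ,F)=69/4, d(BVZ,LP)=125/8, d(BVZ,M)=43/4, d(BVZ,S)=10
4. join F+LP (d=15, Q=-699/8) ⇒ FLP; edges |F|=179/16, |LP|=61/16
  updated: d(BVZ,FLP)=143/16, d(FLP,M)=31/2, d(FLP,S)=17/4
5. join BVZ+M (d=43/4, Q=-663/16) ⇒ BMVZ; edges |BVZ|=287/64, |M|=401/64
  updated: d(BMVZ,FLP)=219/32, d(BMVZ,S)=25/8
6. join BMVZ+FLP (d=219/32, Q=-455/32) ⇒ BFLMPVZ; edges |BMVZ|=183/64, |FLP|=255/64
  updated: d(BFLMPVZ,S)=17/64
7. join BFLMPVZ+S (d=17/64) ⇒ BFLMPSVZ; edges |BFLMPVZ|=17/128, |S|=17/128
final tree: (((((B:47/12,Z:25/12):249/32,V:87/32):287/64,M:401/64):183/64,(F:179/16,(L:23/20,P:57/20):61/16):255/64):17/128,S:17/128)
total length: 3415/64

F,LP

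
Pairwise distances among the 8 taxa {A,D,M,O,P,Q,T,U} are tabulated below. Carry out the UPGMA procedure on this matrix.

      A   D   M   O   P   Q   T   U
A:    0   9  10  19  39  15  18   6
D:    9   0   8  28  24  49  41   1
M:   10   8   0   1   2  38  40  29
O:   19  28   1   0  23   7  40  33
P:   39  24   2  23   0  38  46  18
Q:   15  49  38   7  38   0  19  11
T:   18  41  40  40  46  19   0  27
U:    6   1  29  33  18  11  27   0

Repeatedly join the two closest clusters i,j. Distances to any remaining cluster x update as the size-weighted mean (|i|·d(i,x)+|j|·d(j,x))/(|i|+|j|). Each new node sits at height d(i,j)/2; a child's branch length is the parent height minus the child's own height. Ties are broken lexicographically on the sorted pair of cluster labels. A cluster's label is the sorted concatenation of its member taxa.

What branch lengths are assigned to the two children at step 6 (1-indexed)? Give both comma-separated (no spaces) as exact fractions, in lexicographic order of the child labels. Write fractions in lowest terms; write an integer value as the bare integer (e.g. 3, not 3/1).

1. join D+U (d=1) ⇒ DU; edges |D|=1/2, |U|=1/2
  updated: d(A,DU)=15/2, d(DU,M)=37/2, d(DU,O)=61/2, d(DU,P)=21, d(DU,Q)=30, d(DU,T)=34
2. join M+O (d=1) ⇒ MO; edges |M|=1/2, |O|=1/2
  updated: d(A,MO)=29/2, d(DU,MO)=49/2, d(MO,P)=25/2, d(MO,Q)=45/2, d(MO,T)=40
3. join A+DU (d=15/2) ⇒ ADU; edges |A|=15/4, |DU|=13/4
  updated: d(ADU,MO)=127/6, d(ADU,P)=27, d(ADU,Q)=25, d(ADU,T)=86/3
4. join MO+P (d=25/2) ⇒ MOP; edges |MO|=23/4, |P|=25/4
  updated: d(ADU,MOP)=208/9, d(MOP,Q)=83/3, d(MOP,T)=42
5. join Q+T (d=19) ⇒ QT; edges |Q|=19/2, |T|=19/2
  updated: d(ADU,QT)=161/6, d(MOP,QT)=209/6
6. join ADU+MOP (d=208/9) ⇒ ADMOPU; edges |ADU|=281/36, |MOP|=191/36
  updated: d(ADMOPU,QT)=185/6
7. join ADMOPU+QT (d=185/6) ⇒ ADMOPQTU; edges |ADMOPU|=139/36, |QT|=71/12
final tree: (((A:15/4,(D:1/2,U:1/2):13/4):281/36,((M:1/2,O:1/2):23/4,P:25/4):191/36):139/36,(Q:19/2,T:19/2):71/12)
total length: 566/9

281/36,191/36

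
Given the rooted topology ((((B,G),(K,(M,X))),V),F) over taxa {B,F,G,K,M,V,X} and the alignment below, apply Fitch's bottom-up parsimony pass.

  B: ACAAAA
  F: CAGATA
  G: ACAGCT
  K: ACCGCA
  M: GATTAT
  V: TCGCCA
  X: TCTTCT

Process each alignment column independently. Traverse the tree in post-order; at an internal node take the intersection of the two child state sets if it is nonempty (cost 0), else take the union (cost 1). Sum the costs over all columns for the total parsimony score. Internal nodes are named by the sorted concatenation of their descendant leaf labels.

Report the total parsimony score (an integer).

18

site 0, node BG: B={A} ∩ G={A} → {A} (+0)
site 0, node MX: M={G} ∪ X={T} → {G,T} (+1)
site 0, node KMX: K={A} ∪ MX={G,T} → {A,G,T} (+1)
site 0, node BGKMX: BG={A} ∩ KMX={A,G,T} → {A} (+0)
site 0, node BGKMVX: BGKMX={A} ∪ V={T} → {A,T} (+1)
site 0, node BFGKMVX: BGKMVX={A,T} ∪ F={C} → {A,C,T} (+1)
site 1, node BG: B={C} ∩ G={C} → {C} (+0)
site 1, node MX: M={A} ∪ X={C} → {A,C} (+1)
site 1, node KMX: K={C} ∩ MX={A,C} → {C} (+0)
site 1, node BGKMX: BG={C} ∩ KMX={C} → {C} (+0)
site 1, node BGKMVX: BGKMX={C} ∩ V={C} → {C} (+0)
site 1, node BFGKMVX: BGKMVX={C} ∪ F={A} → {A,C} (+1)
site 2, node BG: B={A} ∩ G={A} → {A} (+0)
site 2, node MX: M={T} ∩ X={T} → {T} (+0)
site 2, node KMX: K={C} ∪ MX={T} → {C,T} (+1)
site 2, node BGKMX: BG={A} ∪ KMX={C,T} → {A,C,T} (+1)
site 2, node BGKMVX: BGKMX={A,C,T} ∪ V={G} → {A,C,G,T} (+1)
site 2, node BFGKMVX: BGKMVX={A,C,G,T} ∩ F={G} → {G} (+0)
site 3, node BG: B={A} ∪ G={G} → {A,G} (+1)
site 3, node MX: M={T} ∩ X={T} → {T} (+0)
site 3, node KMX: K={G} ∪ MX={T} → {G,T} (+1)
site 3, node BGKMX: BG={A,G} ∩ KMX={G,T} → {G} (+0)
site 3, node BGKMVX: BGKMX={G} ∪ V={C} → {C,G} (+1)
site 3, node BFGKMVX: BGKMVX={C,G} ∪ F={A} → {A,C,G} (+1)
site 4, node BG: B={A} ∪ G={C} → {A,C} (+1)
site 4, node MX: M={A} ∪ X={C} → {A,C} (+1)
site 4, node KMX: K={C} ∩ MX={A,C} → {C} (+0)
site 4, node BGKMX: BG={A,C} ∩ KMX={C} → {C} (+0)
site 4, node BGKMVX: BGKMX={C} ∩ V={C} → {C} (+0)
site 4, node BFGKMVX: BGKMVX={C} ∪ F={T} → {C,T} (+1)
site 5, node BG: B={A} ∪ G={T} → {A,T} (+1)
site 5, node MX: M={T} ∩ X={T} → {T} (+0)
site 5, node KMX: K={A} ∪ MX={T} → {A,T} (+1)
site 5, node BGKMX: BG={A,T} ∩ KMX={A,T} → {A,T} (+0)
site 5, node BGKMVX: BGKMX={A,T} ∩ V={A} → {A} (+0)
site 5, node BFGKMVX: BGKMVX={A} ∩ F={A} → {A} (+0)
per-site changes: [4, 2, 3, 4, 3, 2]; total = 18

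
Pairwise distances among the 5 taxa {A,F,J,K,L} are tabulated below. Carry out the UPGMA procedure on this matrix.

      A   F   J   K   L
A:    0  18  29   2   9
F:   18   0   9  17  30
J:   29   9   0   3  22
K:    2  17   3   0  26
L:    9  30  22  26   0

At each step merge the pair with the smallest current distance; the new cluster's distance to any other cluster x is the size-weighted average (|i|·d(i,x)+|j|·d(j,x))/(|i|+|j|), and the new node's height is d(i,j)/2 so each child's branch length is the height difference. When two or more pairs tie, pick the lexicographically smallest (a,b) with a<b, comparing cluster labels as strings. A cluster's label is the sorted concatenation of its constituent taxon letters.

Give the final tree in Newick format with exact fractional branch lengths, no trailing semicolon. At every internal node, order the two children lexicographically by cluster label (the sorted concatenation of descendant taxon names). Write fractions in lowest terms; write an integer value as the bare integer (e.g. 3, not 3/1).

1. join A+K (d=2) ⇒ AK; edges |A|=1, |K|=1
  updated: d(AK,F)=35/2, d(AK,J)=16, d(AK,L)=35/2
2. join F+J (d=9) ⇒ FJ; edges |F|=9/2, |J|=9/2
  updated: d(AK,FJ)=67/4, d(FJ,L)=26
3. join AK+FJ (d=67/4) ⇒ AFJK; edges |AK|=59/8, |FJ|=31/8
  updated: d(AFJK,L)=87/4
4. join AFJK+L (d=87/4) ⇒ AFJKL; edges |AFJK|=5/2, |L|=87/8
final tree: (((A:1,K:1):59/8,(F:9/2,J:9/2):31/8):5/2,L:87/8)
total length: 285/8

(((A:1,K:1):59/8,(F:9/2,J:9/2):31/8):5/2,L:87/8)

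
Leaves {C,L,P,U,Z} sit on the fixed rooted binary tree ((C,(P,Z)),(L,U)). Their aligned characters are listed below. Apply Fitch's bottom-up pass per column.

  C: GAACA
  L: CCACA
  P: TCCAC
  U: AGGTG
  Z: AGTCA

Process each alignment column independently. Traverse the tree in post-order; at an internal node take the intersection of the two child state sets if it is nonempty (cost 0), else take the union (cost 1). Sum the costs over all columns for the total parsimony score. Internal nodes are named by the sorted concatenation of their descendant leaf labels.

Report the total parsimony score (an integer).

PZ@0: {T} ∪ {A} = {A,T} (union, +1)
CPZ@0: {G} ∪ {A,T} = {A,G,T} (union, +1)
LU@0: {C} ∪ {A} = {A,C} (union, +1)
CLPUZ@0: {A,G,T} ∩ {A,C} = {A} (intersection, +0)
PZ@1: {C} ∪ {G} = {C,G} (union, +1)
CPZ@1: {A} ∪ {C,G} = {A,C,G} (union, +1)
LU@1: {C} ∪ {G} = {C,G} (union, +1)
CLPUZ@1: {A,C,G} ∩ {C,G} = {C,G} (intersection, +0)
PZ@2: {C} ∪ {T} = {C,T} (union, +1)
CPZ@2: {A} ∪ {C,T} = {A,C,T} (union, +1)
LU@2: {A} ∪ {G} = {A,G} (union, +1)
CLPUZ@2: {A,C,T} ∩ {A,G} = {A} (intersection, +0)
PZ@3: {A} ∪ {C} = {A,C} (union, +1)
CPZ@3: {C} ∩ {A,C} = {C} (intersection, +0)
LU@3: {C} ∪ {T} = {C,T} (union, +1)
CLPUZ@3: {C} ∩ {C,T} = {C} (intersection, +0)
PZ@4: {C} ∪ {A} = {A,C} (union, +1)
CPZ@4: {A} ∩ {A,C} = {A} (intersection, +0)
LU@4: {A} ∪ {G} = {A,G} (union, +1)
CLPUZ@4: {A} ∩ {A,G} = {A} (intersection, +0)
per-site changes: [3, 3, 3, 2, 2]; total = 13

13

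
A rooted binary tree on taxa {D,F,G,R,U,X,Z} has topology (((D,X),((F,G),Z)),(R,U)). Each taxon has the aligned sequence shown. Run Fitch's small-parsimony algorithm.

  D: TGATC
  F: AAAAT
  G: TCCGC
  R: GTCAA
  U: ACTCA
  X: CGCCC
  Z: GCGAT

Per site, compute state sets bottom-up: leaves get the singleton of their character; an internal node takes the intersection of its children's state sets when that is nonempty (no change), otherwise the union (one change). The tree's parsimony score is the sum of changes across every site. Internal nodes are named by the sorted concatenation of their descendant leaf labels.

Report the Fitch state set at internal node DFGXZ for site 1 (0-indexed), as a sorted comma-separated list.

C,G

[col 0] DX: children D:{T}, X:{C} ∪→ {C,T}; cost 1
[col 0] FG: children F:{A}, G:{T} ∪→ {A,T}; cost 1
[col 0] FGZ: children FG:{A,T}, Z:{G} ∪→ {A,G,T}; cost 1
[col 0] DFGXZ: children DX:{C,T}, FGZ:{A,G,T} ∩→ {T}; cost 0
[col 0] RU: children R:{G}, U:{A} ∪→ {A,G}; cost 1
[col 0] DFGRUXZ: children DFGXZ:{T}, RU:{A,G} ∪→ {A,G,T}; cost 1
[col 1] DX: children D:{G}, X:{G} ∩→ {G}; cost 0
[col 1] FG: children F:{A}, G:{C} ∪→ {A,C}; cost 1
[col 1] FGZ: children FG:{A,C}, Z:{C} ∩→ {C}; cost 0
[col 1] DFGXZ: children DX:{G}, FGZ:{C} ∪→ {C,G}; cost 1
[col 1] RU: children R:{T}, U:{C} ∪→ {C,T}; cost 1
[col 1] DFGRUXZ: children DFGXZ:{C,G}, RU:{C,T} ∩→ {C}; cost 0
[col 2] DX: children D:{A}, X:{C} ∪→ {A,C}; cost 1
[col 2] FG: children F:{A}, G:{C} ∪→ {A,C}; cost 1
[col 2] FGZ: children FG:{A,C}, Z:{G} ∪→ {A,C,G}; cost 1
[col 2] DFGXZ: children DX:{A,C}, FGZ:{A,C,G} ∩→ {A,C}; cost 0
[col 2] RU: children R:{C}, U:{T} ∪→ {C,T}; cost 1
[col 2] DFGRUXZ: children DFGXZ:{A,C}, RU:{C,T} ∩→ {C}; cost 0
[col 3] DX: children D:{T}, X:{C} ∪→ {C,T}; cost 1
[col 3] FG: children F:{A}, G:{G} ∪→ {A,G}; cost 1
[col 3] FGZ: children FG:{A,G}, Z:{A} ∩→ {A}; cost 0
[col 3] DFGXZ: children DX:{C,T}, FGZ:{A} ∪→ {A,C,T}; cost 1
[col 3] RU: children R:{A}, U:{C} ∪→ {A,C}; cost 1
[col 3] DFGRUXZ: children DFGXZ:{A,C,T}, RU:{A,C} ∩→ {A,C}; cost 0
[col 4] DX: children D:{C}, X:{C} ∩→ {C}; cost 0
[col 4] FG: children F:{T}, G:{C} ∪→ {C,T}; cost 1
[col 4] FGZ: children FG:{C,T}, Z:{T} ∩→ {T}; cost 0
[col 4] DFGXZ: children DX:{C}, FGZ:{T} ∪→ {C,T}; cost 1
[col 4] RU: children R:{A}, U:{A} ∩→ {A}; cost 0
[col 4] DFGRUXZ: children DFGXZ:{C,T}, RU:{A} ∪→ {A,C,T}; cost 1
per-site changes: [5, 3, 4, 4, 3]; total = 19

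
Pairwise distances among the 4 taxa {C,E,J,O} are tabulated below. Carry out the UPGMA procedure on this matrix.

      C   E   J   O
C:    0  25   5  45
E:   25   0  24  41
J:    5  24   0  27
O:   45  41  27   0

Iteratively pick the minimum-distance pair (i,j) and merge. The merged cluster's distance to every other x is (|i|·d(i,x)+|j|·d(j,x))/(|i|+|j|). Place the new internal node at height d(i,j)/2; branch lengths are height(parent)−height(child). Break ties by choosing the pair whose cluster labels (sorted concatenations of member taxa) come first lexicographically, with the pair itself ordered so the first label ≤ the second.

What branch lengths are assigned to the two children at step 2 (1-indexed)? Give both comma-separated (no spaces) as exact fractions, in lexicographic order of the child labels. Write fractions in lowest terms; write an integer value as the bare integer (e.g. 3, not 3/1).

39/4,49/4

iteration 1: select C,J (d=5); attach at lengths (5/2, 5/2); label the merged cluster CJ
  updated: d(CJ,E)=49/2, d(CJ,O)=36
iteration 2: select CJ,E (d=49/2); attach at lengths (39/4, 49/4); label the merged cluster CEJ
  updated: d(CEJ,O)=113/3
iteration 3: select CEJ,O (d=113/3); attach at lengths (79/12, 113/6); label the merged cluster CEJO
final tree: (((C:5/2,J:5/2):39/4,E:49/4):79/12,O:113/6)
total length: 629/12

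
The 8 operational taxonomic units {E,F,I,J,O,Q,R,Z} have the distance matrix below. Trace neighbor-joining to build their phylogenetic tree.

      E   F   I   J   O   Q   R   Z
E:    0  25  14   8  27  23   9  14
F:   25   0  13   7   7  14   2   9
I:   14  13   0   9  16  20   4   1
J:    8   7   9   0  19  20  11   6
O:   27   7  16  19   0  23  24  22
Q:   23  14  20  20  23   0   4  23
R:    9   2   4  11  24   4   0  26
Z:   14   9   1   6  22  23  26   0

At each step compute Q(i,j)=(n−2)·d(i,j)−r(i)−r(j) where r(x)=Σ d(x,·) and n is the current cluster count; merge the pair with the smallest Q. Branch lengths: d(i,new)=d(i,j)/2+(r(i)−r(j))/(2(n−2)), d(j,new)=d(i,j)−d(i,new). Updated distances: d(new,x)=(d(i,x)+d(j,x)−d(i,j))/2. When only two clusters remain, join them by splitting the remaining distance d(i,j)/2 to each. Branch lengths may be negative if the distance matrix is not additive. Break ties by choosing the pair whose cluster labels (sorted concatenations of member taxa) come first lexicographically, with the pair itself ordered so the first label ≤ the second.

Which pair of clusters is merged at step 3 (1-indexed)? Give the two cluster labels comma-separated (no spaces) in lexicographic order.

I,Z

step 1: merge (Q,R) at d=4, Q=-183; branch lengths Q→71/12, R→-23/12; new cluster QR
  updated: d(E,QR)=14, d(F,QR)=6, d(I,QR)=10, d(J,QR)=27/2, d(O,QR)=43/2, d(QR,Z)=45/2
step 2: merge (F,O) at d=7, Q=-289/2; branch lengths F→-21/20, O→161/20; new cluster FO
  updated: d(E,FO)=45/2, d(FO,I)=11, d(FO,J)=19/2, d(FO,QR)=41/4, d(FO,Z)=12
step 3: merge (I,Z) at d=1, Q=-193/2; branch lengths I→-13/16, Z→29/16; new cluster IZ
  updated: d(E,IZ)=27/2, d(FO,IZ)=11, d(IZ,J)=7, d(IZ,QR)=63/4
step 4: merge (FO,QR) at d=41/4, Q=-76; branch lengths FO→61/12, QR→31/6; new cluster FOQR
  updated: d(E,FOQR)=105/8, d(FOQR,IZ)=33/4, d(FOQR,J)=51/8
step 5: merge (E,J) at d=8, Q=-40; branch lengths E→117/16, J→11/16; new cluster EJ
  updated: d(EJ,FOQR)=23/4, d(EJ,IZ)=25/4
step 6: merge (EJ,FOQR) at d=23/4, Q=-81/4; branch lengths EJ→15/8, FOQR→31/8; new cluster EFJOQR
  updated: d(EFJOQR,IZ)=35/8
step 7: merge (EFJOQR,IZ) at d=35/8; branch lengths EFJOQR→35/16, IZ→35/16; new cluster EFIJOQRZ
final tree: (((E:117/16,J:11/16):15/8,((F:-21/20,O:161/20):61/12,(Q:71/12,R:-23/12):31/6):31/8):35/16,(I:-13/16,Z:29/16):35/16)
total length: 323/8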